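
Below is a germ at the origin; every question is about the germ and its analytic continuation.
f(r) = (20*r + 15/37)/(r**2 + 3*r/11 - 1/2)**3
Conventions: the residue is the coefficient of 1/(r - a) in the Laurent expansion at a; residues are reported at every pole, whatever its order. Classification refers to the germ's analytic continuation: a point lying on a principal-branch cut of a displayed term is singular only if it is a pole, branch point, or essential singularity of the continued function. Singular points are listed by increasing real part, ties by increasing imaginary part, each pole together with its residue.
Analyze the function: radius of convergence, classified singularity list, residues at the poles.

Denominator factor (r**2 + 3*r/11 - 1/2)^3: discriminant 251/121, real irrational roots -3/22 + (1/22)*sqrt(251) and -3/22 - (1/22)*sqrt(251); poles of order 3, moduli -3/22 + (1/22)*sqrt(251) and 3/22 + (1/22)*sqrt(251).
The radius of convergence is the smallest modulus among the singular points: -3/22 + (1/22)*sqrt(251).
The factor r**2 + 3*r/11 - 1/2 splits as (r - a)(r - a') with a = -3/22 - (1/22)*sqrt(251), a' = -3/22 + (1/22)*sqrt(251). At the order-3 pole a set g(r) = (r - a)^3*f(r) = [20*r + 15/37] / (r - a')^3.
Order-3 pole: residue = g''(a)/2; g''(-3/22 - (1/22)*sqrt(251)) = (166028940/585090287)*sqrt(251), so the residue is (83014470/585090287)*sqrt(251).
The factor r**2 + 3*r/11 - 1/2 splits as (r - a)(r - a') with a = -3/22 + (1/22)*sqrt(251), a' = -3/22 - (1/22)*sqrt(251). At the order-3 pole a set g(r) = (r - a)^3*f(r) = [20*r + 15/37] / (r - a')^3.
Order-3 pole: residue = g''(a)/2; g''(-3/22 + (1/22)*sqrt(251)) = -(166028940/585090287)*sqrt(251), so the residue is -(83014470/585090287)*sqrt(251).
List the singular points by increasing real part (a conjugate pair: the negative imaginary part first).

Radius of convergence at 0: -3/22 + (1/22)*sqrt(251).
At -3/22 - (1/22)*sqrt(251): a pole of order 3; residue (83014470/585090287)*sqrt(251).
At -3/22 + (1/22)*sqrt(251): a pole of order 3; residue -(83014470/585090287)*sqrt(251).


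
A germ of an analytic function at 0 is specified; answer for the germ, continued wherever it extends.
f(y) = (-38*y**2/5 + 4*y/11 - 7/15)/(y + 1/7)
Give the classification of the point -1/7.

The point is a pole of order 1.

The denominator factor y + 1/7 vanishes at -1/7 and appears to the power 1; the numerator there equals -5447/8085, nonzero, and no other factor vanishes.
Hence a pole whose order is the multiplicity, 1.


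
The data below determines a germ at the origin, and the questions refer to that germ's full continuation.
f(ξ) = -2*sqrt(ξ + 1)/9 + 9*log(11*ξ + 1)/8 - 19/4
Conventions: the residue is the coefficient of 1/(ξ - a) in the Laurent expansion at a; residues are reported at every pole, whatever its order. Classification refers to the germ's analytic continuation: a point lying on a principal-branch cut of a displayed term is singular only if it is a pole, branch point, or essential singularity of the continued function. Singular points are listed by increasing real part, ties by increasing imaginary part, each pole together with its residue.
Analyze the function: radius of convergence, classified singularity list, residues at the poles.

Branch term (-2/9)*sqrt(1 - ξ/(-1)): its argument vanishes at ξ = -1, a square-root branch point, modulus 1.
Branch term (9/8)*log(1 - ξ/(-1/11)): its argument vanishes at ξ = -1/11, a logarithmic branch point, modulus 1/11.
The radius of convergence is the smallest modulus among the singular points: 1/11.
List the singular points by increasing real part (a conjugate pair: the negative imaginary part first).

Radius of convergence at 0: 1/11.
At -1: an algebraic (square-root) branch point.
At -1/11: a logarithmic branch point.


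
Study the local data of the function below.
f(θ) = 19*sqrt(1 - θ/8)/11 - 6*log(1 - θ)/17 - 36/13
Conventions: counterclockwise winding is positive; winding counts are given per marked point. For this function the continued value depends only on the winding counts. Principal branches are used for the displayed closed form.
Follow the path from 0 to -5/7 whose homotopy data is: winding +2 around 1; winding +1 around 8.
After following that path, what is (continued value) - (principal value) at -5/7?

The rational part is single-valued and drops out of the difference; each branch term changes only by its own monodromy.
(19/11)*sqrt(1 - θ/(8)): winding +1 is odd, the square root flips sign, contributing -2*(19/11)*sqrt(1 - (-5/7)/(8)) = -2*(19/11)*sqrt(61/56) = -(19/154)*sqrt(854).
(-6/17)*log(1 - θ/(1)): each positive loop around 1 adds 2*pi*i to the log, so winding +2 contributes (-6/17)*(2)*2*pi*i = -(24/17)*pi*i.
Summing the contributions at θ = -5/7 gives (-(19/154)*sqrt(854)) - ((24/17)*pi)*i.

Continued minus principal equals (-(19/154)*sqrt(854)) - ((24/17)*pi)*i.


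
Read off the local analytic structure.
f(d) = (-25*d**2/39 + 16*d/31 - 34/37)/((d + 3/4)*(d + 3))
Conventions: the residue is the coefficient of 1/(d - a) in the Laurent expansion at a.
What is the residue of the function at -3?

The residue is 491260/134199.

At the order-1 pole -3 set g(d) = (d - (-3))*f(d) = (-25*d**2/39 + 16*d/31 - 34/37)/(d + 3/4).
Simple pole: residue = g(a) at a = -3, which is 491260/134199.


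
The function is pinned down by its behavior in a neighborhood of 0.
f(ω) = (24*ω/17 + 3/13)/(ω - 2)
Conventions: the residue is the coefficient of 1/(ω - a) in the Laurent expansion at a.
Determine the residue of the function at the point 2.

At the order-1 pole 2 set g(ω) = (ω - (2))*f(ω) = 24*ω/17 + 3/13.
Simple pole: residue = g(a) at a = 2, which is 675/221.

The residue is 675/221.


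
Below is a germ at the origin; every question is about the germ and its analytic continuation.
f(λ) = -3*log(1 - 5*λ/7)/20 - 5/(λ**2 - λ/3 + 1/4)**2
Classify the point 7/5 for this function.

The point is a logarithmic branch point.

The term (-3/20)*log(1 - λ/(7/5)) has argument 1 - 7/5/(7/5) = 0 at 7/5: a logarithmic (infinitely-sheeted) branch point; the remaining terms are analytic or single-valued there.


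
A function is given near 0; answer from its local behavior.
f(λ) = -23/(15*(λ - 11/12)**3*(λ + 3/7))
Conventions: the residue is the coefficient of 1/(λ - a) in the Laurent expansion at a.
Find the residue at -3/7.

The residue is 4544064/7214485.

At the order-1 pole -3/7 set g(λ) = (λ - (-3/7))*f(λ) = -23/(15*(λ - 11/12)**3).
Simple pole: residue = g(a) at a = -3/7, which is 4544064/7214485.


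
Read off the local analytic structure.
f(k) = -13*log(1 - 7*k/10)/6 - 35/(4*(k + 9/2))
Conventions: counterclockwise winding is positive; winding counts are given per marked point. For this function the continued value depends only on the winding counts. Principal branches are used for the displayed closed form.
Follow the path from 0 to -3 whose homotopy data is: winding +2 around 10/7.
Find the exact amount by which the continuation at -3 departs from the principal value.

Continued minus principal equals -(26/3)*pi*i.

The rational part is single-valued and drops out of the difference; each branch term changes only by its own monodromy.
(-13/6)*log(1 - k/(10/7)): each positive loop around 10/7 adds 2*pi*i to the log, so winding +2 contributes (-13/6)*(2)*2*pi*i = -(26/3)*pi*i.
Summing the contributions at k = -3 gives -(26/3)*pi*i.


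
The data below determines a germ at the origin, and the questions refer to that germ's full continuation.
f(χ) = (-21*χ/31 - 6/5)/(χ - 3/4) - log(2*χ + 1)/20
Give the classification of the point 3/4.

The denominator factor χ - 3/4 vanishes at 3/4 and appears to the power 1; the numerator there equals -1059/620, nonzero, and no other factor vanishes.
The branch terms are analytic at this point.
Hence a pole whose order is the multiplicity, 1.

The point is a pole of order 1.


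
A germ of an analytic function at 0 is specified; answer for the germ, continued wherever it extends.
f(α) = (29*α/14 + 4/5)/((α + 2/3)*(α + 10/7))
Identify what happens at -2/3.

The point is a pole of order 1.

The denominator factor α + 2/3 vanishes at -2/3 and appears to the power 1; the numerator there equals -61/105, nonzero, and no other factor vanishes.
Hence a pole whose order is the multiplicity, 1.


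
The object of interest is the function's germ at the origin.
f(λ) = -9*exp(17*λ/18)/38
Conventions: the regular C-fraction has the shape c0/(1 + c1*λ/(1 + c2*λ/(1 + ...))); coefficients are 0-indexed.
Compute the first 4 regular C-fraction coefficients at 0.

Taylor coefficients (expand at 0): a_0 = -9/38, a_1 = -17/76, a_2 = -289/2736, a_3 = -4913/147744.
c0 = a_0 = -9/38. Peel one level at a time: if S = 1 + c*λ/S' with S'(0) = 1, then c is the λ-coefficient of S and S' = c*λ/(S - 1).
S_1 = c0/f = 1 + (-17/18)*λ + (289/648)*λ^2 + ...; c1 = -17/18.
S_2 = c1*λ/(S_1 - 1) = 1 + (17/36)*λ + (289/3888)*λ^2 + ...; c2 = 17/36.
S_3 = c2*λ/(S_2 - 1) = 1 + (-17/108)*λ + ...; c3 = -17/108.

The regular C-fraction coefficients are [-9/38, -17/18, 17/36, -17/108].


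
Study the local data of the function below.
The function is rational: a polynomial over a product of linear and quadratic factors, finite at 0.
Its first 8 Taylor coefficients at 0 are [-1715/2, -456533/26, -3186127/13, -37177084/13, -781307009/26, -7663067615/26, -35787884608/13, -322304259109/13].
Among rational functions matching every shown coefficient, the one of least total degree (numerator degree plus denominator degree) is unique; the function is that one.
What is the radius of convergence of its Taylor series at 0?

The radius of convergence is 1/7.

No rational of total degree below 5 reproduces all 8 coefficients; solving the [2/3] Pade equations on them gives f(θ) = (7*θ**2 - 17*θ/13 + 5/2)/(θ - 1/7)**3, whose expansion matches every shown term.
Denominator factor (θ - 1/7)^3: pole of order 3 at 1/7, modulus 1/7.
The radius of convergence is the smallest modulus among the singular points: 1/7.


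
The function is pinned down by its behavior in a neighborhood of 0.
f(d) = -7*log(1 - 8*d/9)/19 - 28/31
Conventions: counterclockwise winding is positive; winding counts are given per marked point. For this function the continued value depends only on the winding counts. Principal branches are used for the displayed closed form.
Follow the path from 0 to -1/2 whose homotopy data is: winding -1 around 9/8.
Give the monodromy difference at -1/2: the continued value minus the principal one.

Continued minus principal equals (14/19)*pi*i.

The rational part is single-valued and drops out of the difference; each branch term changes only by its own monodromy.
(-7/19)*log(1 - d/(9/8)): each positive loop around 9/8 adds 2*pi*i to the log, so winding -1 contributes (-7/19)*(-1)*2*pi*i = (14/19)*pi*i.
Summing the contributions at d = -1/2 gives (14/19)*pi*i.


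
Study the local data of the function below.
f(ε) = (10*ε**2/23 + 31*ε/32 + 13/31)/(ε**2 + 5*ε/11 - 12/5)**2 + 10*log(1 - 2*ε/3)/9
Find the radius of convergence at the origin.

The radius of convergence is -5/22 + (1/110)*sqrt(29665).

Denominator factor (ε**2 + 5*ε/11 - 12/5)^2: discriminant 5933/605, real irrational roots -5/22 + (1/110)*sqrt(29665) and -5/22 - (1/110)*sqrt(29665); poles of order 2, moduli -5/22 + (1/110)*sqrt(29665) and 5/22 + (1/110)*sqrt(29665).
Branch term (10/9)*log(1 - ε/(3/2)): its argument vanishes at ε = 3/2, a logarithmic branch point, modulus 3/2.
The radius of convergence is the smallest modulus among the singular points: -5/22 + (1/110)*sqrt(29665).


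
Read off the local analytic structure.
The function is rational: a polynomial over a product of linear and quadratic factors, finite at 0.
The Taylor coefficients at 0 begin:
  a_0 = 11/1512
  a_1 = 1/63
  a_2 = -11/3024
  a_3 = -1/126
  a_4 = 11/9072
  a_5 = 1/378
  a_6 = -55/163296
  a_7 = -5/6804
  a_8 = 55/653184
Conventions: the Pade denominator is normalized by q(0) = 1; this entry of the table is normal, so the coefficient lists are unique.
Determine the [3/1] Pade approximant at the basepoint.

The Pade approximant has numerator coefficients [11/1512, 1849/108864, -11/9072, -1849/217728]; denominator coefficients [1, 11/72].

Taylor coefficients needed (read off): a_0 = 11/1512, a_1 = 1/63, a_2 = -11/3024, a_3 = -1/126, a_4 = 11/9072.
Write the denominator as Q(v) = 1 + q1*v. Requiring Q*f - P = O(v^5) with deg P <= 3 kills the coefficients of v^4..v^4 in Q*f:
  v^4: a_4 + q1*a_3 = 0, i.e. 11/9072 + (-1/126)*q1 = 0.
Solving this linear system: q1 = 11/72.
The numerator is Q*f truncated at degree 3: P0 = a_0 = 11/1512; P1 = a_1 + q1*a_0 = 1849/108864; P2 = a_2 + q1*a_1 = -11/9072; P3 = a_3 + q1*a_2 = -1849/217728.


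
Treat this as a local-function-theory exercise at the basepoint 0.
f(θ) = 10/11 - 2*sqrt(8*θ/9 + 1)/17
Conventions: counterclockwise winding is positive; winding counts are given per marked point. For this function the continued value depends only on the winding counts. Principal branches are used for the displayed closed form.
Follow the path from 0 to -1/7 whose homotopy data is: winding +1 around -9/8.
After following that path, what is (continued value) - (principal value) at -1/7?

The rational part is single-valued and drops out of the difference; each branch term changes only by its own monodromy.
(-2/17)*sqrt(1 - θ/(-9/8)): winding +1 is odd, the square root flips sign, contributing -2*(-2/17)*sqrt(1 - (-1/7)/(-9/8)) = -2*(-2/17)*sqrt(55/63) = (4/357)*sqrt(385).
Summing the contributions at θ = -1/7 gives (4/357)*sqrt(385).

Continued minus principal equals (4/357)*sqrt(385).


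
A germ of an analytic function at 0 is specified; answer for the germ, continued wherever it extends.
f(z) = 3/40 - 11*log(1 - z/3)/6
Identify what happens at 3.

The point is a logarithmic branch point.

The term (-11/6)*log(1 - z/(3)) has argument 1 - 3/(3) = 0 at 3: a logarithmic (infinitely-sheeted) branch point; the remaining terms are analytic or single-valued there.


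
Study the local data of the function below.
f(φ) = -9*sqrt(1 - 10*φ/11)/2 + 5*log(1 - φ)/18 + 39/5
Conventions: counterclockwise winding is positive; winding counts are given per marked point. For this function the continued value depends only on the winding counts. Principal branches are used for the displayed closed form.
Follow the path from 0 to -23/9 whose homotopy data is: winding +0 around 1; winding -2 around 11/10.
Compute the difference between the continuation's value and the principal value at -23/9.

Continued minus principal equals 0.

The rational part is single-valued and drops out of the difference; each branch term changes only by its own monodromy.
(-9/2)*sqrt(1 - φ/(11/10)): winding -2 is even, the square root returns to the same sheet, contribution 0.
(5/18)*log(1 - φ/(1)): winding 0 around 1, so this term returns to its principal value, contribution 0.
Summing the contributions at φ = -23/9 gives 0.


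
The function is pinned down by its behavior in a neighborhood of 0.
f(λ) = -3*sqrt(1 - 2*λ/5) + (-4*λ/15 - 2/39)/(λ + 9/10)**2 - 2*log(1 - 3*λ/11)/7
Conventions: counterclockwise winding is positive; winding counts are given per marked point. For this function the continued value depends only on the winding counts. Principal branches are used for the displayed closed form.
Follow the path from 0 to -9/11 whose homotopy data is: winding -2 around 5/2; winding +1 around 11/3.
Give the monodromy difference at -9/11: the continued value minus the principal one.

The rational part is single-valued and drops out of the difference; each branch term changes only by its own monodromy.
(-3)*sqrt(1 - λ/(5/2)): winding -2 is even, the square root returns to the same sheet, contribution 0.
(-2/7)*log(1 - λ/(11/3)): each positive loop around 11/3 adds 2*pi*i to the log, so winding +1 contributes (-2/7)*(1)*2*pi*i = -(4/7)*pi*i.
Summing the contributions at λ = -9/11 gives -(4/7)*pi*i.

Continued minus principal equals -(4/7)*pi*i.


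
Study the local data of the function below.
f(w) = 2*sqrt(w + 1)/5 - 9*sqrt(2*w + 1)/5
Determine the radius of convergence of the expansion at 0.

The radius of convergence is 1/2.

Branch term (-9/5)*sqrt(1 - w/(-1/2)): its argument vanishes at w = -1/2, a square-root branch point, modulus 1/2.
Branch term (2/5)*sqrt(1 - w/(-1)): its argument vanishes at w = -1, a square-root branch point, modulus 1.
The radius of convergence is the smallest modulus among the singular points: 1/2.


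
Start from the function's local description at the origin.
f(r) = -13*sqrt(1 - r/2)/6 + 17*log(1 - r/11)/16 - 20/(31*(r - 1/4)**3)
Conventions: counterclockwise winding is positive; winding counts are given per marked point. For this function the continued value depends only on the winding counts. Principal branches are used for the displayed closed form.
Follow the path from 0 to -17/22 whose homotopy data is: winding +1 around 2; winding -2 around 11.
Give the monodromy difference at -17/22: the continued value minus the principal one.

Continued minus principal equals ((13/66)*sqrt(671)) - ((17/4)*pi)*i.

The rational part is single-valued and drops out of the difference; each branch term changes only by its own monodromy.
(-13/6)*sqrt(1 - r/(2)): winding +1 is odd, the square root flips sign, contributing -2*(-13/6)*sqrt(1 - (-17/22)/(2)) = -2*(-13/6)*sqrt(61/44) = (13/66)*sqrt(671).
(17/16)*log(1 - r/(11)): each positive loop around 11 adds 2*pi*i to the log, so winding -2 contributes (17/16)*(-2)*2*pi*i = -(17/4)*pi*i.
Summing the contributions at r = -17/22 gives ((13/66)*sqrt(671)) - ((17/4)*pi)*i.


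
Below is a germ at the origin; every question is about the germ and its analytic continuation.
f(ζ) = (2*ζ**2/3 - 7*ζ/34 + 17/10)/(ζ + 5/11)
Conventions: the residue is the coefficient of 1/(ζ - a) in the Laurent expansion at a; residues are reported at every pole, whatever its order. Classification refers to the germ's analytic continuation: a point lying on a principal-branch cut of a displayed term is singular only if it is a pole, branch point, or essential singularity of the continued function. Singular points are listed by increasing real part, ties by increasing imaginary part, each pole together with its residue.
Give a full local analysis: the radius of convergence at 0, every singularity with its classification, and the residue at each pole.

Denominator factor (ζ + 5/11): pole of order 1 at -5/11, modulus 5/11.
The radius of convergence is the smallest modulus among the singular points: 5/11.
At the order-1 pole -5/11 set g(ζ) = (ζ - (-5/11))*f(ζ) = 2*ζ**2/3 - 7*ζ/34 + 17/10.
Simple pole: residue = g(a) at a = -5/11, which is 59591/30855.

Radius of convergence at 0: 5/11.
At -5/11: a pole of order 1; residue 59591/30855.


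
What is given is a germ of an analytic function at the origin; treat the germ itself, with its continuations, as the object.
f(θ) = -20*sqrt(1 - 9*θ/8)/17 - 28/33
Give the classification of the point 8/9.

The point is an algebraic (square-root) branch point.

The term (-20/17)*sqrt(1 - θ/(8/9)) has argument 1 - 8/9/(8/9) = 0 at 8/9: a square-root (algebraic, two-sheeted) branch point; the remaining terms are analytic or single-valued there.


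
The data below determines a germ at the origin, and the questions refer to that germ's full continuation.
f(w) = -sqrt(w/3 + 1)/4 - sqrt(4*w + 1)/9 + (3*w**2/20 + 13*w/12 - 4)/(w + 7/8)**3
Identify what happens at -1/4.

The point is an algebraic (square-root) branch point.

The term (-1/9)*sqrt(1 - w/(-1/4)) has argument 1 - -1/4/(-1/4) = 0 at -1/4: a square-root (algebraic, two-sheeted) branch point; the remaining terms are analytic or single-valued there.


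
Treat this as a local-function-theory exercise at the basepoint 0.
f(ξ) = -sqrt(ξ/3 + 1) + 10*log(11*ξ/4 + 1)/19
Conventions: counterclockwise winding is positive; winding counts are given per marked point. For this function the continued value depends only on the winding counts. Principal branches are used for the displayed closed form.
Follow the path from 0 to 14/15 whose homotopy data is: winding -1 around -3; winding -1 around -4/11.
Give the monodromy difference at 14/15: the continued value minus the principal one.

Continued minus principal equals ((2/15)*sqrt(295)) - ((20/19)*pi)*i.

The rational part is single-valued and drops out of the difference; each branch term changes only by its own monodromy.
(-1)*sqrt(1 - ξ/(-3)): winding -1 is odd, the square root flips sign, contributing -2*(-1)*sqrt(1 - (14/15)/(-3)) = -2*(-1)*sqrt(59/45) = (2/15)*sqrt(295).
(10/19)*log(1 - ξ/(-4/11)): each positive loop around -4/11 adds 2*pi*i to the log, so winding -1 contributes (10/19)*(-1)*2*pi*i = -(20/19)*pi*i.
Summing the contributions at ξ = 14/15 gives ((2/15)*sqrt(295)) - ((20/19)*pi)*i.


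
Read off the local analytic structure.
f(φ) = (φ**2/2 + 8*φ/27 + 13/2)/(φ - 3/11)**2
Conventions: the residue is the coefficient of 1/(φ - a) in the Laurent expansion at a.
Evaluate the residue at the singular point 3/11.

The residue is 169/297.

At the order-2 pole 3/11 set g(φ) = (φ - (3/11))^2*f(φ) = φ**2/2 + 8*φ/27 + 13/2.
Order-2 pole: residue = g'(a); g'(3/11) = 169/297, so the residue is 169/297.


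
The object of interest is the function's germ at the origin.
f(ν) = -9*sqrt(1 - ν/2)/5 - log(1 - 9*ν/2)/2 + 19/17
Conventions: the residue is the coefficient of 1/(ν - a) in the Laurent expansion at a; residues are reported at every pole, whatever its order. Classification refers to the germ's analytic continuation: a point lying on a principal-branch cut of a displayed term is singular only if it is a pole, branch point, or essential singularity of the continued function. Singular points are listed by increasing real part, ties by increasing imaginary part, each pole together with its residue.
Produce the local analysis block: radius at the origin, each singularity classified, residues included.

Branch term (-1/2)*log(1 - ν/(2/9)): its argument vanishes at ν = 2/9, a logarithmic branch point, modulus 2/9.
Branch term (-9/5)*sqrt(1 - ν/(2)): its argument vanishes at ν = 2, a square-root branch point, modulus 2.
The radius of convergence is the smallest modulus among the singular points: 2/9.
List the singular points by increasing real part (a conjugate pair: the negative imaginary part first).

Radius of convergence at 0: 2/9.
At 2/9: a logarithmic branch point.
At 2: an algebraic (square-root) branch point.


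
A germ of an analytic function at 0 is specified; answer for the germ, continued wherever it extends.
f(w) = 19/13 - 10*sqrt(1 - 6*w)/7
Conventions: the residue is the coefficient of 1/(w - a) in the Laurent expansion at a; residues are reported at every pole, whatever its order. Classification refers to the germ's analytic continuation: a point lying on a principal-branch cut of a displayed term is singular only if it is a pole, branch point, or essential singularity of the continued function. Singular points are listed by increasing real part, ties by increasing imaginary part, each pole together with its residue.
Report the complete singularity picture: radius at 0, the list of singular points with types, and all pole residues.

Radius of convergence at 0: 1/6.
At 1/6: an algebraic (square-root) branch point.

Branch term (-10/7)*sqrt(1 - w/(1/6)): its argument vanishes at w = 1/6, a square-root branch point, modulus 1/6.
The radius of convergence is the smallest modulus among the singular points: 1/6.


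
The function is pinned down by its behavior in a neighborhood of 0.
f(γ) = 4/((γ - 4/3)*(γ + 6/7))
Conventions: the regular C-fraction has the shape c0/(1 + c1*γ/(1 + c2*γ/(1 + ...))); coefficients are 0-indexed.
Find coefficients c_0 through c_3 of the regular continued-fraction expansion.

The regular C-fraction coefficients are [-7/2, 5/12, 21/10, -21/10].

Taylor coefficients (expand at 0): a_0 = -7/2, a_1 = 35/24, a_2 = -1057/288, a_3 = 9695/3456.
c0 = a_0 = -7/2. Peel one level at a time: if S = 1 + c*γ/S' with S'(0) = 1, then c is the γ-coefficient of S and S' = c*γ/(S - 1).
S_1 = c0/f = 1 + (5/12)*γ + (-7/8)*γ^2 + ...; c1 = 5/12.
S_2 = c1*γ/(S_1 - 1) = 1 + (21/10)*γ + (441/100)*γ^2 + ...; c2 = 21/10.
S_3 = c2*γ/(S_2 - 1) = 1 + (-21/10)*γ + ...; c3 = -21/10.


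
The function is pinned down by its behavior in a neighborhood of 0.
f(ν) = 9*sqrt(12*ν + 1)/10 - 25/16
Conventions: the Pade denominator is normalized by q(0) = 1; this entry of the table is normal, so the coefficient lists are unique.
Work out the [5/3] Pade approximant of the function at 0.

The Pade approximant has numerator coefficients [-53/80, -513/64, 405/32, 9315/32, 729/2, -2187/20]; denominator coefficients [1, 81/4, 243/2, 405/2].

Taylor coefficients needed (expand at 0): a_0 = -53/80, a_1 = 27/5, a_2 = -81/5, a_3 = 486/5, a_4 = -729, a_5 = 30618/5, a_6 = -275562/5, a_7 = 2598156/5, a_8 = -25332021/5.
Write the denominator as Q(ν) = 1 + q1*ν + q2*ν^2 + q3*ν^3. Requiring Q*f - P = O(ν^9) with deg P <= 5 kills the coefficients of ν^6..ν^8 in Q*f:
  ν^6: a_6 + q1*a_5 + q2*a_4 + q3*a_3 = 0, i.e. -275562/5 + (30618/5)*q1 + (-729)*q2 + (486/5)*q3 = 0.
  ν^7: a_7 + q1*a_6 + q2*a_5 + q3*a_4 = 0, i.e. 2598156/5 + (-275562/5)*q1 + (30618/5)*q2 + (-729)*q3 = 0.
  ν^8: a_8 + q1*a_7 + q2*a_6 + q3*a_5 = 0, i.e. -25332021/5 + (2598156/5)*q1 + (-275562/5)*q2 + (30618/5)*q3 = 0.
Solving this linear system: q1 = 81/4, q2 = 243/2, q3 = 405/2.
The numerator is Q*f truncated at degree 5: P0 = a_0 = -53/80; P1 = a_1 + q1*a_0 = -513/64; P2 = a_2 + q1*a_1 + q2*a_0 = 405/32; P3 = a_3 + q1*a_2 + q2*a_1 + q3*a_0 = 9315/32; P4 = a_4 + q1*a_3 + q2*a_2 + q3*a_1 = 729/2; P5 = a_5 + q1*a_4 + q2*a_3 + q3*a_2 = -2187/20.


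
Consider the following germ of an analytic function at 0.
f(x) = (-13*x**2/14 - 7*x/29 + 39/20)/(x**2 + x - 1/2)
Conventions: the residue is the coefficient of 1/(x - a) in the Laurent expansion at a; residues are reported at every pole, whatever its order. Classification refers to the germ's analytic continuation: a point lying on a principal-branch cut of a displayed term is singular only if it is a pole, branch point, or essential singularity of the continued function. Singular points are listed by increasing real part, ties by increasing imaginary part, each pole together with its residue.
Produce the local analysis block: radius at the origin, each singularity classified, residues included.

Radius of convergence at 0: -1/2 + (1/2)*sqrt(3).
At -1/2 - (1/2)*sqrt(3): a pole of order 1; residue 279/812 - (4637/12180)*sqrt(3).
At -1/2 + (1/2)*sqrt(3): a pole of order 1; residue 279/812 + (4637/12180)*sqrt(3).

Denominator factor (x**2 + x - 1/2): discriminant 3, real irrational roots -1/2 + (1/2)*sqrt(3) and -1/2 - (1/2)*sqrt(3); poles of order 1, moduli -1/2 + (1/2)*sqrt(3) and 1/2 + (1/2)*sqrt(3).
The radius of convergence is the smallest modulus among the singular points: -1/2 + (1/2)*sqrt(3).
The factor x**2 + x - 1/2 splits as (x - a)(x - a') with a = -1/2 - (1/2)*sqrt(3), a' = -1/2 + (1/2)*sqrt(3). At the order-1 pole a set g(x) = (x - a)*f(x) = [-13*x**2/14 - 7*x/29 + 39/20] / (x - a').
Simple pole: residue = g(a) at a = -1/2 - (1/2)*sqrt(3), which is 279/812 - (4637/12180)*sqrt(3).
The factor x**2 + x - 1/2 splits as (x - a)(x - a') with a = -1/2 + (1/2)*sqrt(3), a' = -1/2 - (1/2)*sqrt(3). At the order-1 pole a set g(x) = (x - a)*f(x) = [-13*x**2/14 - 7*x/29 + 39/20] / (x - a').
Simple pole: residue = g(a) at a = -1/2 + (1/2)*sqrt(3), which is 279/812 + (4637/12180)*sqrt(3).
List the singular points by increasing real part (a conjugate pair: the negative imaginary part first).


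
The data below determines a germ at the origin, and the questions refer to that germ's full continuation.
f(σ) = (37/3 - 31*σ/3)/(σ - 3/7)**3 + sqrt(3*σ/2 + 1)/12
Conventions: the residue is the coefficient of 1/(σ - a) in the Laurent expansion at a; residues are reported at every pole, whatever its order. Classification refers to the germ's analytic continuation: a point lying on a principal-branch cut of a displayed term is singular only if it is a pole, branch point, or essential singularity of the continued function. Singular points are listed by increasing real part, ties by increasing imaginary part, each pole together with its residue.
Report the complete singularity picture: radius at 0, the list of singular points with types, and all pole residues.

Radius of convergence at 0: 3/7.
At -2/3: an algebraic (square-root) branch point.
At 3/7: a pole of order 3; residue 0.

Denominator factor (σ - 3/7)^3: pole of order 3 at 3/7, modulus 3/7.
Branch term (1/12)*sqrt(1 - σ/(-2/3)): its argument vanishes at σ = -2/3, a square-root branch point, modulus 2/3.
The radius of convergence is the smallest modulus among the singular points: 3/7.
The branch term is analytic at 3/7 and contributes nothing to the residue; only the rational part matters.
At the order-3 pole 3/7 set g(σ) = (σ - (3/7))^3*(rational part) = 37/3 - 31*σ/3.
Order-3 pole: residue = g''(a)/2; g''(3/7) = 0, so the residue is 0.
List the singular points by increasing real part (a conjugate pair: the negative imaginary part first).


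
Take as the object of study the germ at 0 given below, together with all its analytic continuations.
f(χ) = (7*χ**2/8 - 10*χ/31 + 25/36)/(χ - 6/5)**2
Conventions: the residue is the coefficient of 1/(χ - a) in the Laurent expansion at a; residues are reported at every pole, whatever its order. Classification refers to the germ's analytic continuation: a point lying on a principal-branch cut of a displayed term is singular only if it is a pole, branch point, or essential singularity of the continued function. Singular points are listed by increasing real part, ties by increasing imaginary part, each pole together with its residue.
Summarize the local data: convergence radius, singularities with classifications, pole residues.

Radius of convergence at 0: 6/5.
At 6/5: a pole of order 2; residue 551/310.

Denominator factor (χ - 6/5)^2: pole of order 2 at 6/5, modulus 6/5.
The radius of convergence is the smallest modulus among the singular points: 6/5.
At the order-2 pole 6/5 set g(χ) = (χ - (6/5))^2*f(χ) = 7*χ**2/8 - 10*χ/31 + 25/36.
Order-2 pole: residue = g'(a); g'(6/5) = 551/310, so the residue is 551/310.


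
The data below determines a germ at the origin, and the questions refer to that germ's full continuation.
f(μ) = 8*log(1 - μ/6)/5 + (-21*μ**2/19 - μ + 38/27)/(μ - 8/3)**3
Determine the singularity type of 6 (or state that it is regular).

The point is a logarithmic branch point.

The term (8/5)*log(1 - μ/(6)) has argument 1 - 6/(6) = 0 at 6: a logarithmic (infinitely-sheeted) branch point; the remaining terms are analytic or single-valued there.


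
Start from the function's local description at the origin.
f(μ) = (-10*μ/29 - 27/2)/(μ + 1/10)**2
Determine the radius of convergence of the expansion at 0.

Denominator factor (μ + 1/10)^2: pole of order 2 at -1/10, modulus 1/10.
The radius of convergence is the smallest modulus among the singular points: 1/10.

The radius of convergence is 1/10.


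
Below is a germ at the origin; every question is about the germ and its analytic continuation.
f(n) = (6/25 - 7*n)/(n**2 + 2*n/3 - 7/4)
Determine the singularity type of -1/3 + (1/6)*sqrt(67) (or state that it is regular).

The denominator factor n**2 + 2*n/3 - 7/4 vanishes at -1/3 + (1/6)*sqrt(67) and appears to the power 1; the numerator there equals 193/75 - (7/6)*sqrt(67), nonzero, and no other factor vanishes.
Hence a pole whose order is the multiplicity, 1.

The point is a pole of order 1.


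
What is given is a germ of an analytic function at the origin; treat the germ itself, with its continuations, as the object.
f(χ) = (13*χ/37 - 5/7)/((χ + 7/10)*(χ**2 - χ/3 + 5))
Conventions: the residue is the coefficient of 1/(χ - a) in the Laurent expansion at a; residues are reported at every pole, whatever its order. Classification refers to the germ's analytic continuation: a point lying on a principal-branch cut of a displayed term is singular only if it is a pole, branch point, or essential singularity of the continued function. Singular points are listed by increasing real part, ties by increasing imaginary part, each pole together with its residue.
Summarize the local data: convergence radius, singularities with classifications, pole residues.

Radius of convergence at 0: 7/10.
At -7/10: a pole of order 1; residue -74610/444703.
At (1/6) - ((1/6)*sqrt(179))*i: a pole of order 1; residue (37305/444703) + ((274755/79601837)*sqrt(179))*i.
At (1/6) + ((1/6)*sqrt(179))*i: a pole of order 1; residue (37305/444703) - ((274755/79601837)*sqrt(179))*i.


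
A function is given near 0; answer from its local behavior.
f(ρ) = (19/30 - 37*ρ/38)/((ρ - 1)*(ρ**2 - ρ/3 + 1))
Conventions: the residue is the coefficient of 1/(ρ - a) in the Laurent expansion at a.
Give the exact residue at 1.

At the order-1 pole 1 set g(ρ) = (ρ - (1))*f(ρ) = (19/30 - 37*ρ/38)/(ρ**2 - ρ/3 + 1).
Simple pole: residue = g(a) at a = 1, which is -97/475.

The residue is -97/475.


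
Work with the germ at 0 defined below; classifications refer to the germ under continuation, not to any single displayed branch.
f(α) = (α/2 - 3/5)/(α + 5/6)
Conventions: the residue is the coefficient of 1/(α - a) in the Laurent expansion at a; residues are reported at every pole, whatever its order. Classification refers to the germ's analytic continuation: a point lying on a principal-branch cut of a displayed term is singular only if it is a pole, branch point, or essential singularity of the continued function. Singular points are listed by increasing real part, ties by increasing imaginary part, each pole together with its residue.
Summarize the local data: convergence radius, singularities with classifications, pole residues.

Radius of convergence at 0: 5/6.
At -5/6: a pole of order 1; residue -61/60.

Denominator factor (α + 5/6): pole of order 1 at -5/6, modulus 5/6.
The radius of convergence is the smallest modulus among the singular points: 5/6.
At the order-1 pole -5/6 set g(α) = (α - (-5/6))*f(α) = α/2 - 3/5.
Simple pole: residue = g(a) at a = -5/6, which is -61/60.


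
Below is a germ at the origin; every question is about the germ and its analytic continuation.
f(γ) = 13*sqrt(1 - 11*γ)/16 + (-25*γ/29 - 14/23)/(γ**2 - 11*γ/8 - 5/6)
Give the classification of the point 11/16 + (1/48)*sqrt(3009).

The point is a pole of order 1.

The denominator factor γ**2 - 11*γ/8 - 5/6 vanishes at 11/16 + (1/48)*sqrt(3009) and appears to the power 1; the numerator there equals -12821/10672 - (25/1392)*sqrt(3009), nonzero, and no other factor vanishes.
The branch terms are analytic at this point.
Hence a pole whose order is the multiplicity, 1.


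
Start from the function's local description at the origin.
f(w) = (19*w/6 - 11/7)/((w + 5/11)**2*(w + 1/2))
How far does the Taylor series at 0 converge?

The radius of convergence is 5/11.

Denominator factor (w + 5/11)^2: pole of order 2 at -5/11, modulus 5/11.
Denominator factor (w + 1/2): pole of order 1 at -1/2, modulus 1/2.
The radius of convergence is the smallest modulus among the singular points: 5/11.


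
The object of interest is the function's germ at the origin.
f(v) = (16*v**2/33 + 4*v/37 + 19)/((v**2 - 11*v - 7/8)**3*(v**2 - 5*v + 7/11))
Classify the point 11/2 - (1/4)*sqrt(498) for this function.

The denominator factor v**2 - 11*v - 7/8 vanishes at 11/2 - (1/4)*sqrt(498) and appears to the power 3; the numerator there equals 60259/1221 - (151/111)*sqrt(498), nonzero, and no other factor vanishes.
Hence a pole whose order is the multiplicity, 3.

The point is a pole of order 3.


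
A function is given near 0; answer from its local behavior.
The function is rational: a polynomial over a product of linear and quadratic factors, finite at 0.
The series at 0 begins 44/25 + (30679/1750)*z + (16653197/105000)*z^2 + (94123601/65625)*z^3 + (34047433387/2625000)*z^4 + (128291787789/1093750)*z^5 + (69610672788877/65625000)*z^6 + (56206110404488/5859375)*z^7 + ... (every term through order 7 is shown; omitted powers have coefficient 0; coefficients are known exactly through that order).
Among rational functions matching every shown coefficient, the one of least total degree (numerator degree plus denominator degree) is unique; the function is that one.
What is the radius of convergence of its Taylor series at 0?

The radius of convergence is -2 + (7/11)*sqrt(11).

No rational of total degree below 4 reproduces all 8 coefficients; solving the [2/2] Pade equations on them gives f(z) = (-5*z**2/24 - 13*z/14 - 4/5)/(z**2 + 4*z - 5/11), whose expansion matches every shown term.
Denominator factor (z**2 + 4*z - 5/11): discriminant 196/11, real irrational roots -2 + (7/11)*sqrt(11) and -2 - (7/11)*sqrt(11); poles of order 1, moduli -2 + (7/11)*sqrt(11) and 2 + (7/11)*sqrt(11).
The radius of convergence is the smallest modulus among the singular points: -2 + (7/11)*sqrt(11).


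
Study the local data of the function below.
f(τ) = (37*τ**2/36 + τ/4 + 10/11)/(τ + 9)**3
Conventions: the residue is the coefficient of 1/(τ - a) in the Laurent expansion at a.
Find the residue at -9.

The residue is 37/36.

At the order-3 pole -9 set g(τ) = (τ - (-9))^3*f(τ) = 37*τ**2/36 + τ/4 + 10/11.
Order-3 pole: residue = g''(a)/2; g''(-9) = 37/18, so the residue is 37/36.


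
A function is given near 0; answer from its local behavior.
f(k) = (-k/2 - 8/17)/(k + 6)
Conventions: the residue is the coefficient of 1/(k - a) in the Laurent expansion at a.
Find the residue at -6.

The residue is 43/17.

At the order-1 pole -6 set g(k) = (k - (-6))*f(k) = -k/2 - 8/17.
Simple pole: residue = g(a) at a = -6, which is 43/17.


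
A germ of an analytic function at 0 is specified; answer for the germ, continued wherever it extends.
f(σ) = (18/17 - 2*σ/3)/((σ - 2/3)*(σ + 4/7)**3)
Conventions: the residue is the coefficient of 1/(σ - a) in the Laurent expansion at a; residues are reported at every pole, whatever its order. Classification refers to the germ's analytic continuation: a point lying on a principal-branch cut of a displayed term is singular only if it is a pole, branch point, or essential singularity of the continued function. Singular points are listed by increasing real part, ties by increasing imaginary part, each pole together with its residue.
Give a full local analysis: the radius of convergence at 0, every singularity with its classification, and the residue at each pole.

Radius of convergence at 0: 4/7.
At -4/7: a pole of order 3; residue -48363/149396.
At 2/3: a pole of order 1; residue 48363/149396.

Denominator factor (σ + 4/7)^3: pole of order 3 at -4/7, modulus 4/7.
Denominator factor (σ - 2/3): pole of order 1 at 2/3, modulus 2/3.
The radius of convergence is the smallest modulus among the singular points: 4/7.
At the order-3 pole -4/7 set g(σ) = (σ - (-4/7))^3*f(σ) = (18/17 - 2*σ/3)/(σ - 2/3).
Order-3 pole: residue = g''(a)/2; g''(-4/7) = -48363/74698, so the residue is -48363/149396.
At the order-1 pole 2/3 set g(σ) = (σ - (2/3))*f(σ) = (18/17 - 2*σ/3)/(σ + 4/7)**3.
Simple pole: residue = g(a) at a = 2/3, which is 48363/149396.
List the singular points by increasing real part (a conjugate pair: the negative imaginary part first).


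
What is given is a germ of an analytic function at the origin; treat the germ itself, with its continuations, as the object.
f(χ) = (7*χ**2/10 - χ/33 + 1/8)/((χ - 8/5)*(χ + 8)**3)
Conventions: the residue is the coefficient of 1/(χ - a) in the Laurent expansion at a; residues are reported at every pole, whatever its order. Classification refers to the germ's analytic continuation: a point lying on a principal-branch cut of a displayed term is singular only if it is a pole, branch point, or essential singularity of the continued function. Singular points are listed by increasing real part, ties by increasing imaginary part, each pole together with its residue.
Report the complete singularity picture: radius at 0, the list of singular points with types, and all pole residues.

Radius of convergence at 0: 8/5.
At -8: a pole of order 3; residue -61661/29196288.
At 8/5: a pole of order 1; residue 61661/29196288.

Denominator factor (χ - 8/5): pole of order 1 at 8/5, modulus 8/5.
Denominator factor (χ + 8)^3: pole of order 3 at -8, modulus 8.
The radius of convergence is the smallest modulus among the singular points: 8/5.
At the order-3 pole -8 set g(χ) = (χ - (-8))^3*f(χ) = (7*χ**2/10 - χ/33 + 1/8)/(χ - 8/5).
Order-3 pole: residue = g''(a)/2; g''(-8) = -61661/14598144, so the residue is -61661/29196288.
At the order-1 pole 8/5 set g(χ) = (χ - (8/5))*f(χ) = (7*χ**2/10 - χ/33 + 1/8)/(χ + 8)**3.
Simple pole: residue = g(a) at a = 8/5, which is 61661/29196288.
List the singular points by increasing real part (a conjugate pair: the negative imaginary part first).
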